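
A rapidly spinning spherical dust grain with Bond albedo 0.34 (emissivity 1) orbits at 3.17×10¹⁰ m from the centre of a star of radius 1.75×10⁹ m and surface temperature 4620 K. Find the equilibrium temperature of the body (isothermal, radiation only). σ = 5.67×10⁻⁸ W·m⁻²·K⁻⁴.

The star's surface emits σT_*⁴; at distance d the flux is S = σT_*⁴(R_*/d)².
S = 5.67×10⁻⁸·(4620)⁴·(1.75×10⁹/3.17×10¹⁰)² = 78720 W/m².
For an isothermal sphere T⁴ = (1−a)S/(4σ) = 2.291×10¹¹ K⁴.

T ≈ 692 K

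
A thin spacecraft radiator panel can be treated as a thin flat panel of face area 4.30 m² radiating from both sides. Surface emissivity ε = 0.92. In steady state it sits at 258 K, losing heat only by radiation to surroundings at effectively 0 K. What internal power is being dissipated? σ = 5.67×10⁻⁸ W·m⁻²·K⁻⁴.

Steady state: P = εσA T⁴.
A = 2·4.30 = 8.600 m²; T⁴ = (258)⁴ = 4.431×10⁹ K⁴.
P = 0.92 × 5.67×10⁻⁸ × 8.600 × 4.431×10⁹.

P ≈ 1990 W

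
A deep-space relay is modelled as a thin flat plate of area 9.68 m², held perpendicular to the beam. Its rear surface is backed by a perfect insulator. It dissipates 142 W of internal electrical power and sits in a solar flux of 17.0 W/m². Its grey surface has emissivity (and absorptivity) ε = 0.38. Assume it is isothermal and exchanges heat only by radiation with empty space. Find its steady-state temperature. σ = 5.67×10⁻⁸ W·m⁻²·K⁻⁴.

At steady state, absorbed solar power + internal power = radiated power.
Absorbed: α·S·A_cross = 0.38·17.0·9.680 = 62.53 W (cross-section A).
Total input = 62.53 + 142 = 204.5 W.
Radiated: εσ·A_surf·T⁴ with A_surf = A = 9.680 m².
T⁴ = 204.5/(0.38·5.67×10⁻⁸·9.680) = 9.807×10⁸ K⁴.

T ≈ 177 K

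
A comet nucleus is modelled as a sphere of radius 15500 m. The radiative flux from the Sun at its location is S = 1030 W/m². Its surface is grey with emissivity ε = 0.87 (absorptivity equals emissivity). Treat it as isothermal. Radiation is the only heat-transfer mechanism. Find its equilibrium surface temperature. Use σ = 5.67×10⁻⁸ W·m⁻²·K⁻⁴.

At equilibrium, absorbed power = emitted power.
Absorbing cross-section = πr² = 7.548×10⁸ m²; emitting surface = 4πr² = 3.019×10⁹ m² (ratio 4).
εS·A_cross = εσ·A_surf·T⁴  ⇒  T⁴ = S/(4σ)   (ε cancels).
T⁴ = 1030/(4·5.67×10⁻⁸) = 4.541×10⁹ K⁴.
T = (4.541×10⁹)^(1/4).

T ≈ 260 K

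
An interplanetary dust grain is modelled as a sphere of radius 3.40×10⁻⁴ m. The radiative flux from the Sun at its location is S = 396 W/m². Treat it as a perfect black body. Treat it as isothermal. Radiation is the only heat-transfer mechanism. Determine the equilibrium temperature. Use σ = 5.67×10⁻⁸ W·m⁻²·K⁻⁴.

T ≈ 204 K

At equilibrium, absorbed power = emitted power.
Absorbing cross-section = πr² = 3.632×10⁻⁷ m²; emitting surface = 4πr² = 1.453×10⁻⁶ m² (ratio 4).
S·A_cross = εσ·A_surf·T⁴  ⇒  T⁴ = S/(4σ).
T⁴ = 1.00·396/(4·5.67×10⁻⁸) = 1.746×10⁹ K⁴.
T = (1.746×10⁹)^(1/4).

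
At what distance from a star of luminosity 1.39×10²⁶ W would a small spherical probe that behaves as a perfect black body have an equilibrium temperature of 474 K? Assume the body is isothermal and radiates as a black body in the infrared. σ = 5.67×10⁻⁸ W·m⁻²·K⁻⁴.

For an isothermal black-emitting sphere, (1−a)S·πr² = σ·4πr²·T⁴ ⇒ S = 4σT⁴/(1−a).
S = 4·5.67×10⁻⁸·(474)⁴/1.00 = 11450 W/m².
Flux falls as S = L/(4πd²), so d = √(L/(4πS)) = √(1.39×10²⁶/(4π·11450)).

d ≈ 3.11×10¹⁰ m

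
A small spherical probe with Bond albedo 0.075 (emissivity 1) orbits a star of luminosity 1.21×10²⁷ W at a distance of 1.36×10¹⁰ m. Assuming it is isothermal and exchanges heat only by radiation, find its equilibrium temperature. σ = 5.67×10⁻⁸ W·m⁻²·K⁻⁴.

T ≈ 1210 K

First find the stellar flux at distance d: S = L/(4πd²) = 1.21×10²⁷/(4π·(1.36×10¹⁰)²) = 5.206×10⁵ W/m².
For an isothermal sphere, absorbed (1−a)S·πr² = emitted σ·4πr²·T⁴, so T⁴ = (1−a)S/(4σ).
T⁴ = 0.925·5.206×10⁵/(4·5.67×10⁻⁸) = 2.123×10¹² K⁴.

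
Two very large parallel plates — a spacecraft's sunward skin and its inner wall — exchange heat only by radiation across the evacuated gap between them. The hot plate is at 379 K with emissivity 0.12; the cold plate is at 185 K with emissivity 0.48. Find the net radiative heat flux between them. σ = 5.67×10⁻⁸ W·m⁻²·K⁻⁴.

For two infinite grey parallel plates, q = σ(T₁⁴ − T₂⁴)/(1/ε₁ + 1/ε₂ − 1).
T₁⁴ − T₂⁴ = 2.063×10¹⁰ − 1.171×10⁹ = 1.946×10¹⁰ K⁴.
1/ε₁ + 1/ε₂ − 1 = 8.333 + 2.083 − 1 = 9.417.
q = 5.67×10⁻⁸ × 1.946×10¹⁰ / 9.417.

q ≈ 117 W/m²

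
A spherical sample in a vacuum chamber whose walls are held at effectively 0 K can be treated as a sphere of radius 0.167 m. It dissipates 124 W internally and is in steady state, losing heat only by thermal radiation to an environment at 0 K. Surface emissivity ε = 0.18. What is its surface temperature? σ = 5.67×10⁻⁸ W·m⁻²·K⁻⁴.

Steady state: internal power = radiated power, P = εσA T⁴.
Radiating area A = 4πr² = 0.3505 m².
T⁴ = P/(εσA) = 124/(0.18·5.67×10⁻⁸·0.3505) = 3.467×10¹⁰ K⁴.
T = (3.467×10¹⁰)^(1/4).

T ≈ 432 K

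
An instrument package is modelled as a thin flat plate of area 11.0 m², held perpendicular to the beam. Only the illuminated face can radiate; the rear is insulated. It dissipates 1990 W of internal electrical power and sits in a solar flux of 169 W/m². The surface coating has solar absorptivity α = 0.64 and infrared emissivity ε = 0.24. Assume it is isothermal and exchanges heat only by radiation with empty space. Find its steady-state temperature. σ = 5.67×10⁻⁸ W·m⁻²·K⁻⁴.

T ≈ 382 K

At steady state, absorbed solar power + internal power = radiated power.
Absorbed: α·S·A_cross = 0.64·169·11.00 = 1190 W (cross-section A).
Total input = 1190 + 1990 = 3180 W.
Radiated: εσ·A_surf·T⁴ with A_surf = A = 11.00 m².
T⁴ = 3180/(0.24·5.67×10⁻⁸·11.00) = 2.124×10¹⁰ K⁴.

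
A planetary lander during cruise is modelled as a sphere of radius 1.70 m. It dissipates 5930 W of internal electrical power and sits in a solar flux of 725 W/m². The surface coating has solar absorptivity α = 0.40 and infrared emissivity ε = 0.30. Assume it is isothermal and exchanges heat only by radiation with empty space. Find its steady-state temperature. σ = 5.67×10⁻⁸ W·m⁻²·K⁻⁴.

T ≈ 343 K

At steady state, absorbed solar power + internal power = radiated power.
Absorbed: α·S·A_cross = 0.40·725·9.079 = 2633 W (cross-section πr²).
Total input = 2633 + 5930 = 8563 W.
Radiated: εσ·A_surf·T⁴ with A_surf = 4πr² = 36.32 m².
T⁴ = 8563/(0.30·5.67×10⁻⁸·36.32) = 1.386×10¹⁰ K⁴.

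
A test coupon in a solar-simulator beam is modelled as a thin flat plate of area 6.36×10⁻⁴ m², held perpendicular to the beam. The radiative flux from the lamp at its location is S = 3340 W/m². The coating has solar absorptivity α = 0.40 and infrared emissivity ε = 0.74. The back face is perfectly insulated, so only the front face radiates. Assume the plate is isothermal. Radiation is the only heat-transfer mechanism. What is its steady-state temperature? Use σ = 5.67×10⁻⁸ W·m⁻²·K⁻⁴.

T ≈ 422 K

At equilibrium, absorbed power = emitted power.
Absorbing cross-section = A = 6.360×10⁻⁴ m²; emitting surface = A = 6.360×10⁻⁴ m² (ratio 1).
αS·A_cross = εσ·A_surf·T⁴  ⇒  T⁴ = αS/(ε·1σ).
T⁴ = 0.400·3340/(0.74·1·5.67×10⁻⁸) = 3.184×10¹⁰ K⁴.
T = (3.184×10¹⁰)^(1/4).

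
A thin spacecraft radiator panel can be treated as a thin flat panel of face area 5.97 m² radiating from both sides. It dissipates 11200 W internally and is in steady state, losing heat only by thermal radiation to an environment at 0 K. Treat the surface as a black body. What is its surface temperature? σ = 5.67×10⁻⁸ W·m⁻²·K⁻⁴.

T ≈ 359 K

Steady state: internal power = radiated power, P = εσA T⁴.
Radiating area A = 2·5.97 = 11.94 m².
T⁴ = P/(εσA) = 11200/(1.0·5.67×10⁻⁸·11.94) = 1.654×10¹⁰ K⁴.
T = (1.654×10¹⁰)^(1/4).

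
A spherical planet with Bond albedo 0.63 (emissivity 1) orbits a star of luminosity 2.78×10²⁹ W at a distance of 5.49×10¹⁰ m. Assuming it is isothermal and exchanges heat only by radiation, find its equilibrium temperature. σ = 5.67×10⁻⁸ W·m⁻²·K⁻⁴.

T ≈ 1860 K

First find the stellar flux at distance d: S = L/(4πd²) = 2.78×10²⁹/(4π·(5.49×10¹⁰)²) = 7.340×10⁶ W/m².
For an isothermal sphere, absorbed (1−a)S·πr² = emitted σ·4πr²·T⁴, so T⁴ = (1−a)S/(4σ).
T⁴ = 0.370·7.340×10⁶/(4·5.67×10⁻⁸) = 1.197×10¹³ K⁴.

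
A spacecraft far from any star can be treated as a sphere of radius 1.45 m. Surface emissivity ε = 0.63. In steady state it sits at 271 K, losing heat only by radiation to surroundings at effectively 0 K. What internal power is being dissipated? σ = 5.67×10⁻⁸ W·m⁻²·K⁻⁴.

P ≈ 5090 W

Steady state: P = εσA T⁴.
A = 4πr² = 26.42 m²; T⁴ = (271)⁴ = 5.394×10⁹ K⁴.
P = 0.63 × 5.67×10⁻⁸ × 26.42 × 5.394×10⁹.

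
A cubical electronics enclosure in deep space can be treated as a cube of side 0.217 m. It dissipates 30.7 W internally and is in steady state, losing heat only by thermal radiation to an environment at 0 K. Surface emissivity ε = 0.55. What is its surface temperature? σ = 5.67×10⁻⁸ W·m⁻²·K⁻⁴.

Steady state: internal power = radiated power, P = εσA T⁴.
Radiating area A = 6L² = 0.2825 m².
T⁴ = P/(εσA) = 30.7/(0.55·5.67×10⁻⁸·0.2825) = 3.484×10⁹ K⁴.
T = (3.484×10⁹)^(1/4).

T ≈ 243 K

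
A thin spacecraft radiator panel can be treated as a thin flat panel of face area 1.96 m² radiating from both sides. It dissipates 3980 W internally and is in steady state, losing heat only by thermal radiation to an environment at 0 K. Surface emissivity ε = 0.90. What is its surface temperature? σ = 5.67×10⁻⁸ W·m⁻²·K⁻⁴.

Steady state: internal power = radiated power, P = εσA T⁴.
Radiating area A = 2·1.96 = 3.920 m².
T⁴ = P/(εσA) = 3980/(0.90·5.67×10⁻⁸·3.920) = 1.990×10¹⁰ K⁴.
T = (1.990×10¹⁰)^(1/4).

T ≈ 376 K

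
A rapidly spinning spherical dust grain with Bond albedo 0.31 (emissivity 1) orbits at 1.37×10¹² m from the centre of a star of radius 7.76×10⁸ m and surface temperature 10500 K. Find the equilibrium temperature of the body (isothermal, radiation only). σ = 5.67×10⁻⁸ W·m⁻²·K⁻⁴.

T ≈ 161 K

The star's surface emits σT_*⁴; at distance d the flux is S = σT_*⁴(R_*/d)².
S = 5.67×10⁻⁸·(10500)⁴·(7.76×10⁸/1.37×10¹²)² = 221.1 W/m².
For an isothermal sphere T⁴ = (1−a)S/(4σ) = 6.727×10⁸ K⁴.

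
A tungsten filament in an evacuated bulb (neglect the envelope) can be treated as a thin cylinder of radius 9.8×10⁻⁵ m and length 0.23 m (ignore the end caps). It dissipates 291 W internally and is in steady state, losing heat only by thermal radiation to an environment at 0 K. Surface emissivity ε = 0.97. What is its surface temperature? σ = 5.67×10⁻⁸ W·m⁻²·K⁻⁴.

Steady state: internal power = radiated power, P = εσA T⁴.
Radiating area A = 2πrL = 1.416×10⁻⁴ m².
T⁴ = P/(εσA) = 291/(0.97·5.67×10⁻⁸·1.416×10⁻⁴) = 3.736×10¹³ K⁴.
T = (3.736×10¹³)^(1/4).

T ≈ 2470 K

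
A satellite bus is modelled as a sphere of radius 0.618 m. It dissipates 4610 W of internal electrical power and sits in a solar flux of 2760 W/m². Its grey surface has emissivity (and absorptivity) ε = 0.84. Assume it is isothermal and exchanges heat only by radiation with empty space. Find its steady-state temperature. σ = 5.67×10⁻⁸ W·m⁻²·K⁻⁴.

T ≈ 424 K

At steady state, absorbed solar power + internal power = radiated power.
Absorbed: α·S·A_cross = 0.84·2760·1.200 = 2782 W (cross-section πr²).
Total input = 2782 + 4610 = 7392 W.
Radiated: εσ·A_surf·T⁴ with A_surf = 4πr² = 4.799 m².
T⁴ = 7392/(0.84·5.67×10⁻⁸·4.799) = 3.234×10¹⁰ K⁴.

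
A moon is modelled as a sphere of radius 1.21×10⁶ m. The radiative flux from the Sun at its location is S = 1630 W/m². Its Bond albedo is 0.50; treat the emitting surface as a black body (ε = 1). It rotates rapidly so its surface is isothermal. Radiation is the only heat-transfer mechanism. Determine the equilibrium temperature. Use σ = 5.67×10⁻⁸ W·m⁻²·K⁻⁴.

At equilibrium, absorbed power = emitted power.
Absorbing cross-section = πr² = 4.600×10¹² m²; emitting surface = 4πr² = 1.840×10¹³ m² (ratio 4).
(1−a)S·A_cross = εσ·A_surf·T⁴  ⇒  T⁴ = (1−a)S/(4σ).
T⁴ = 0.500·1630/(4·5.67×10⁻⁸) = 3.593×10⁹ K⁴.
T = (3.593×10⁹)^(1/4).

T ≈ 245 K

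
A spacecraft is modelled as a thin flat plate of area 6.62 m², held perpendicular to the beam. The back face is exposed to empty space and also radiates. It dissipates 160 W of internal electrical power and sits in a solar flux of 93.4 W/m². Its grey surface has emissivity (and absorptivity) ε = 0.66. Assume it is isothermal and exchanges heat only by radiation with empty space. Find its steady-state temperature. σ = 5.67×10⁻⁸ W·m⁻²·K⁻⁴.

At steady state, absorbed solar power + internal power = radiated power.
Absorbed: α·S·A_cross = 0.66·93.4·6.620 = 408.1 W (cross-section A).
Total input = 408.1 + 160 = 568.1 W.
Radiated: εσ·A_surf·T⁴ with A_surf = 2A = 13.24 m².
T⁴ = 568.1/(0.66·5.67×10⁻⁸·13.24) = 1.147×10⁹ K⁴.

T ≈ 184 K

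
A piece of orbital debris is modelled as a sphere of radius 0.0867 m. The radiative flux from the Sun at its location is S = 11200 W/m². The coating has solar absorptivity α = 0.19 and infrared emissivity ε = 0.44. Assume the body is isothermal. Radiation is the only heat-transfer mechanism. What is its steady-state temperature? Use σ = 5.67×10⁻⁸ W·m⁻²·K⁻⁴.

T ≈ 382 K

At equilibrium, absorbed power = emitted power.
Absorbing cross-section = πr² = 0.02362 m²; emitting surface = 4πr² = 0.09446 m² (ratio 4).
αS·A_cross = εσ·A_surf·T⁴  ⇒  T⁴ = αS/(ε·4σ).
T⁴ = 0.190·11200/(0.44·4·5.67×10⁻⁸) = 2.132×10¹⁰ K⁴.
T = (2.132×10¹⁰)^(1/4).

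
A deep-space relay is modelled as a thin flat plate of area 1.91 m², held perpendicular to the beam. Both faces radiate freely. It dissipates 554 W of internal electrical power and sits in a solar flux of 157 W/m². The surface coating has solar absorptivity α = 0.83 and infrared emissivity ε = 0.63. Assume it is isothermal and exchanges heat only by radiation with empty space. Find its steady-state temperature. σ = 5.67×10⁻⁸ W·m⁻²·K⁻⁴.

T ≈ 277 K

At steady state, absorbed solar power + internal power = radiated power.
Absorbed: α·S·A_cross = 0.83·157·1.910 = 248.9 W (cross-section A).
Total input = 248.9 + 554 = 802.9 W.
Radiated: εσ·A_surf·T⁴ with A_surf = 2A = 3.820 m².
T⁴ = 802.9/(0.63·5.67×10⁻⁸·3.820) = 5.884×10⁹ K⁴.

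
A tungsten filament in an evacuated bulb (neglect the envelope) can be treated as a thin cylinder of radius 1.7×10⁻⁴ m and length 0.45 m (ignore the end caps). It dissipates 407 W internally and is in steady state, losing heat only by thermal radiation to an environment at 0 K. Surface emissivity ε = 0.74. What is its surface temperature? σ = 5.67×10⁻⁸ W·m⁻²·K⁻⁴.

T ≈ 2120 K

Steady state: internal power = radiated power, P = εσA T⁴.
Radiating area A = 2πrL = 4.807×10⁻⁴ m².
T⁴ = P/(εσA) = 407/(0.74·5.67×10⁻⁸·4.807×10⁻⁴) = 2.018×10¹³ K⁴.
T = (2.018×10¹³)^(1/4).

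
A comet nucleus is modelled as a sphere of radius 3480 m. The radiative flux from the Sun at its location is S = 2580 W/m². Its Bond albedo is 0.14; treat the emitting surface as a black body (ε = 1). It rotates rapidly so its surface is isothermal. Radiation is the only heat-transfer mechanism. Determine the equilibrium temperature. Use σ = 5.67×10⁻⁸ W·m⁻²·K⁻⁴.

At equilibrium, absorbed power = emitted power.
Absorbing cross-section = πr² = 3.805×10⁷ m²; emitting surface = 4πr² = 1.522×10⁸ m² (ratio 4).
(1−a)S·A_cross = εσ·A_surf·T⁴  ⇒  T⁴ = (1−a)S/(4σ).
T⁴ = 0.860·2580/(4·5.67×10⁻⁸) = 9.783×10⁹ K⁴.
T = (9.783×10⁹)^(1/4).

T ≈ 314 K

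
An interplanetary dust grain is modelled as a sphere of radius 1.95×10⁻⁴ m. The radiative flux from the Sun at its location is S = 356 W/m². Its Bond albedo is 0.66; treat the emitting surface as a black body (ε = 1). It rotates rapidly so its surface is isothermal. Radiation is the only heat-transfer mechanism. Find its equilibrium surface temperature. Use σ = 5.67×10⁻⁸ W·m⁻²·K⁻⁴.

At equilibrium, absorbed power = emitted power.
Absorbing cross-section = πr² = 1.195×10⁻⁷ m²; emitting surface = 4πr² = 4.778×10⁻⁷ m² (ratio 4).
(1−a)S·A_cross = εσ·A_surf·T⁴  ⇒  T⁴ = (1−a)S/(4σ).
T⁴ = 0.340·356/(4·5.67×10⁻⁸) = 5.337×10⁸ K⁴.
T = (5.337×10⁸)^(1/4).

T ≈ 152 K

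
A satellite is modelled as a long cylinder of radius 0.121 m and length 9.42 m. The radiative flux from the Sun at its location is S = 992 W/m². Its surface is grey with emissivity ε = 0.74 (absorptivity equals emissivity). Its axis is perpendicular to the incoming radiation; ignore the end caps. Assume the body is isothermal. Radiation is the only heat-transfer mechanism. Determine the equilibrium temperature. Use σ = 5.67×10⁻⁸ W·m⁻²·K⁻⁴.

T ≈ 273 K

At equilibrium, absorbed power = emitted power.
Absorbing cross-section = 2rL = 2.280 m²; emitting surface = 2πrL = 7.162 m² (ratio π).
εS·A_cross = εσ·A_surf·T⁴  ⇒  T⁴ = S/(πσ)   (ε cancels).
T⁴ = 992/(π·5.67×10⁻⁸) = 5.569×10⁹ K⁴.
T = (5.569×10⁹)^(1/4).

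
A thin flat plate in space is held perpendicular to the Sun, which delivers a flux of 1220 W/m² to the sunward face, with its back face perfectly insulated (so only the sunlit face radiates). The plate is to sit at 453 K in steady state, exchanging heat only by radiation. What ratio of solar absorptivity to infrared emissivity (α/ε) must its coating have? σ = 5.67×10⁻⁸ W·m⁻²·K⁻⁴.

Balance: αS·A = εσ·1A·T⁴ ⇒ α/ε = σT⁴/S.
α/ε = 5.67×10⁻⁸·(453)⁴/1220 = 5.67×10⁻⁸·4.211×10¹⁰/1220.

α/ε ≈ 1.96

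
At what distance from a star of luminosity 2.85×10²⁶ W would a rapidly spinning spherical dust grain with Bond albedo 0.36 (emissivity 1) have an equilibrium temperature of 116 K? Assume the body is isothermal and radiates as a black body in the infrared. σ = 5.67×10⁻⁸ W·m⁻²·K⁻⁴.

For an isothermal black-emitting sphere, (1−a)S·πr² = σ·4πr²·T⁴ ⇒ S = 4σT⁴/(1−a).
S = 4·5.67×10⁻⁸·(116)⁴/0.640 = 64.16 W/m².
Flux falls as S = L/(4πd²), so d = √(L/(4πS)) = √(2.85×10²⁶/(4π·64.16)).

d ≈ 5.95×10¹¹ m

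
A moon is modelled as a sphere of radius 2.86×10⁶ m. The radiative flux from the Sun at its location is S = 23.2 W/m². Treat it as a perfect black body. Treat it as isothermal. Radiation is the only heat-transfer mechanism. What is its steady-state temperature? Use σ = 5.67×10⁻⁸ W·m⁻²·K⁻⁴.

T ≈ 101 K

At equilibrium, absorbed power = emitted power.
Absorbing cross-section = πr² = 2.570×10¹³ m²; emitting surface = 4πr² = 1.028×10¹⁴ m² (ratio 4).
S·A_cross = εσ·A_surf·T⁴  ⇒  T⁴ = S/(4σ).
T⁴ = 1.00·23.2/(4·5.67×10⁻⁸) = 1.023×10⁸ K⁴.
T = (1.023×10⁸)^(1/4).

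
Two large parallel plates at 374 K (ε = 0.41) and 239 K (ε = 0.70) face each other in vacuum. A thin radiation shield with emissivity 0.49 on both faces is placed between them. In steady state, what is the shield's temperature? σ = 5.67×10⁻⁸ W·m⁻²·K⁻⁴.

T_s ≈ 316 K

In steady state the net flux on the hot side equals that on the cold side.
σ(T₁⁴−T_s⁴)/D₁ = σ(T_s⁴−T₂⁴)/D₂, with D₁ = 1/ε₁+1/ε_s−1 = 3.480, D₂ = 1/ε_s+1/ε₂−1 = 2.469.
Solve for T_s⁴: T_s⁴ = (D₂·T₁⁴ + D₁·T₂⁴)/(D₁+D₂) = 1.003×10¹⁰ K⁴.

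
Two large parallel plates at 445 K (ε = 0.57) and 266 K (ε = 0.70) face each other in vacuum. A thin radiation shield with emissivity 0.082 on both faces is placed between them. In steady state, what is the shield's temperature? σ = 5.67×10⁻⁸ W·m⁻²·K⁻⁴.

T_s ≈ 385 K

In steady state the net flux on the hot side equals that on the cold side.
σ(T₁⁴−T_s⁴)/D₁ = σ(T_s⁴−T₂⁴)/D₂, with D₁ = 1/ε₁+1/ε_s−1 = 12.95, D₂ = 1/ε_s+1/ε₂−1 = 12.62.
Solve for T_s⁴: T_s⁴ = (D₂·T₁⁴ + D₁·T₂⁴)/(D₁+D₂) = 2.189×10¹⁰ K⁴.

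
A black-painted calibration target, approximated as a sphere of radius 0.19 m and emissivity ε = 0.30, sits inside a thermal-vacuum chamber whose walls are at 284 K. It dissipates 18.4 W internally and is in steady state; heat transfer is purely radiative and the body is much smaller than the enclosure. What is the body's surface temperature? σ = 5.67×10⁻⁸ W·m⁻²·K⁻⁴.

For a small grey body in a large enclosure, net radiated power = εσA(T⁴ − T_w⁴).
Steady state: P = εσA(T⁴ − T_w⁴) with A = 4πr² = 0.4536 m².
T⁴ = P/(εσA) + T_w⁴ = 18.4/(0.30·5.67×10⁻⁸·0.4536) + (284)⁴
    = 2.384×10⁹ + 6.505×10⁹ = 8.890×10⁹ K⁴.

T ≈ 307 K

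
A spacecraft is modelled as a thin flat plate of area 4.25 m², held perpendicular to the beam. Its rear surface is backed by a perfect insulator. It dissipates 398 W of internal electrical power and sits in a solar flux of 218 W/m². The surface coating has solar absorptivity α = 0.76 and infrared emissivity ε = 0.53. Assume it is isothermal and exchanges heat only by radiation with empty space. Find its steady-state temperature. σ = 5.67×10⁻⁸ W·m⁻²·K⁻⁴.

T ≈ 305 K

At steady state, absorbed solar power + internal power = radiated power.
Absorbed: α·S·A_cross = 0.76·218·4.250 = 704.1 W (cross-section A).
Total input = 704.1 + 398 = 1102 W.
Radiated: εσ·A_surf·T⁴ with A_surf = A = 4.250 m².
T⁴ = 1102/(0.53·5.67×10⁻⁸·4.250) = 8.630×10⁹ K⁴.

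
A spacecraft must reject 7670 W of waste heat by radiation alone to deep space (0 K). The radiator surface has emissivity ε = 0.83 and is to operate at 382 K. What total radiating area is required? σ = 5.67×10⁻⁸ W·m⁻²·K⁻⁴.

P = εσA T⁴ ⇒ A = P/(εσT⁴).
T⁴ = 2.129×10¹⁰ K⁴.
A = 7670/(0.83 × 5.67×10⁻⁸ × 2.129×10¹⁰).

A ≈ 7.65 m²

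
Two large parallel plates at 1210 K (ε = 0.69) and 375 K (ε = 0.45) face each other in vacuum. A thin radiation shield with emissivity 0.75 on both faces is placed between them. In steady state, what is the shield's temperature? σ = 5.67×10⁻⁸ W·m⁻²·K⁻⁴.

In steady state the net flux on the hot side equals that on the cold side.
σ(T₁⁴−T_s⁴)/D₁ = σ(T_s⁴−T₂⁴)/D₂, with D₁ = 1/ε₁+1/ε_s−1 = 1.783, D₂ = 1/ε_s+1/ε₂−1 = 2.556.
Solve for T_s⁴: T_s⁴ = (D₂·T₁⁴ + D₁·T₂⁴)/(D₁+D₂) = 1.271×10¹² K⁴.

T_s ≈ 1060 K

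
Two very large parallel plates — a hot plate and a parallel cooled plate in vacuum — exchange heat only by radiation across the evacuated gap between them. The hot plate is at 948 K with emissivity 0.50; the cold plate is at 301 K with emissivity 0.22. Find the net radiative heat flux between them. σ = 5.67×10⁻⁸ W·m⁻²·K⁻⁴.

For two infinite grey parallel plates, q = σ(T₁⁴ − T₂⁴)/(1/ε₁ + 1/ε₂ − 1).
T₁⁴ − T₂⁴ = 8.077×10¹¹ − 8.209×10⁹ = 7.995×10¹¹ K⁴.
1/ε₁ + 1/ε₂ − 1 = 2.000 + 4.545 − 1 = 5.545.
q = 5.67×10⁻⁸ × 7.995×10¹¹ / 5.545.

q ≈ 8170 W/m²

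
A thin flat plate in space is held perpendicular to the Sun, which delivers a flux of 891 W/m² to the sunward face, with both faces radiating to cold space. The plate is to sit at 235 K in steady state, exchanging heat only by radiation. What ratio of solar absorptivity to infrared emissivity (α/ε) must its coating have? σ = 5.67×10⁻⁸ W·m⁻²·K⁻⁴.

Balance: αS·A = εσ·2A·T⁴ ⇒ α/ε = 2σT⁴/S.
α/ε = 2·5.67×10⁻⁸·(235)⁴/891 = 2·5.67×10⁻⁸·3.050×10⁹/891.

α/ε ≈ 0.388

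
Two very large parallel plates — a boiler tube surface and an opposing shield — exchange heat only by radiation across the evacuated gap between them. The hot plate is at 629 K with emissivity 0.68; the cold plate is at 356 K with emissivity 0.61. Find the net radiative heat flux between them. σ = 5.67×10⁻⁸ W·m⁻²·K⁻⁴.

q ≈ 3770 W/m²

For two infinite grey parallel plates, q = σ(T₁⁴ − T₂⁴)/(1/ε₁ + 1/ε₂ − 1).
T₁⁴ − T₂⁴ = 1.565×10¹¹ − 1.606×10¹⁰ = 1.405×10¹¹ K⁴.
1/ε₁ + 1/ε₂ − 1 = 1.471 + 1.639 − 1 = 2.110.
q = 5.67×10⁻⁸ × 1.405×10¹¹ / 2.110.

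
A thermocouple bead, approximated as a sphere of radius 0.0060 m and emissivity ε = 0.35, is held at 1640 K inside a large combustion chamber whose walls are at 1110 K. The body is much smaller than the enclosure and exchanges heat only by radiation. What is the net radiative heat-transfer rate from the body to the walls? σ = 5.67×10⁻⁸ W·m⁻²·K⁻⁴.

P_net ≈ 51.3 W

For a small grey body in a large enclosure: P_net = εσA(T_body⁴ − T_wall⁴).
A = 4πr² = 4.524×10⁻⁴ m²; T_body⁴ − T_wall⁴ = 7.234×10¹² − 1.518×10¹² = 5.716×10¹² K⁴.
|P_net| = 0.35·5.67×10⁻⁸·4.524×10⁻⁴·5.716×10¹².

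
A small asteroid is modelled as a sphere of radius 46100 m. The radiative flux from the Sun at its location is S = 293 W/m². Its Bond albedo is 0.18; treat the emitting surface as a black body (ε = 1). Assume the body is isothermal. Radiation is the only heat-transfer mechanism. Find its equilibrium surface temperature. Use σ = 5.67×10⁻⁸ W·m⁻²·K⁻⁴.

At equilibrium, absorbed power = emitted power.
Absorbing cross-section = πr² = 6.677×10⁹ m²; emitting surface = 4πr² = 2.671×10¹⁰ m² (ratio 4).
(1−a)S·A_cross = εσ·A_surf·T⁴  ⇒  T⁴ = (1−a)S/(4σ).
T⁴ = 0.820·293/(4·5.67×10⁻⁸) = 1.059×10⁹ K⁴.
T = (1.059×10⁹)^(1/4).

T ≈ 180 K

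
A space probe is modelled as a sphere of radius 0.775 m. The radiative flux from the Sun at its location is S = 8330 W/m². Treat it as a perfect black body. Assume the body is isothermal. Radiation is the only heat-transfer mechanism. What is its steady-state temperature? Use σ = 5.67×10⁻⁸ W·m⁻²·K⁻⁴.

At equilibrium, absorbed power = emitted power.
Absorbing cross-section = πr² = 1.887 m²; emitting surface = 4πr² = 7.548 m² (ratio 4).
S·A_cross = εσ·A_surf·T⁴  ⇒  T⁴ = S/(4σ).
T⁴ = 1.00·8330/(4·5.67×10⁻⁸) = 3.673×10¹⁰ K⁴.
T = (3.673×10¹⁰)^(1/4).

T ≈ 438 K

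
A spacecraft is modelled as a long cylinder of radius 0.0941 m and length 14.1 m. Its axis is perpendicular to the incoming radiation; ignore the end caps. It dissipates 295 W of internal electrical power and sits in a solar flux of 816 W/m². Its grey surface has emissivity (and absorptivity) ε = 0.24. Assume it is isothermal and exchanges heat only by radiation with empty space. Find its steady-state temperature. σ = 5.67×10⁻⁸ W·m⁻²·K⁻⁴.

T ≈ 291 K

At steady state, absorbed solar power + internal power = radiated power.
Absorbed: α·S·A_cross = 0.24·816·2.654 = 519.7 W (cross-section 2rL).
Total input = 519.7 + 295 = 814.7 W.
Radiated: εσ·A_surf·T⁴ with A_surf = 2πrL = 8.337 m².
T⁴ = 814.7/(0.24·5.67×10⁻⁸·8.337) = 7.181×10⁹ K⁴.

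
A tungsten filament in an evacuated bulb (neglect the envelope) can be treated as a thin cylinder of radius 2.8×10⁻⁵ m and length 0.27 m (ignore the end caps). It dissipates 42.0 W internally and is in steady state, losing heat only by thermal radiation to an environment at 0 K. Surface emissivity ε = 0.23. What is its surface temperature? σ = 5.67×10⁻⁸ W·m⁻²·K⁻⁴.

Steady state: internal power = radiated power, P = εσA T⁴.
Radiating area A = 2πrL = 4.750×10⁻⁵ m².
T⁴ = P/(εσA) = 42.0/(0.23·5.67×10⁻⁸·4.750×10⁻⁵) = 6.780×10¹³ K⁴.
T = (6.780×10¹³)^(1/4).

T ≈ 2870 K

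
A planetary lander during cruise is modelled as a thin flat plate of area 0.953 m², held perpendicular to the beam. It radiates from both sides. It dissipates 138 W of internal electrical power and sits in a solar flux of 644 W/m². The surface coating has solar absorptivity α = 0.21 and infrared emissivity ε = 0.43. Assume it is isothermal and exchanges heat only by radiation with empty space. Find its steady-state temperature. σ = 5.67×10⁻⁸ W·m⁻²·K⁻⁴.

T ≈ 275 K

At steady state, absorbed solar power + internal power = radiated power.
Absorbed: α·S·A_cross = 0.21·644·0.9530 = 128.9 W (cross-section A).
Total input = 128.9 + 138 = 266.9 W.
Radiated: εσ·A_surf·T⁴ with A_surf = 2A = 1.906 m².
T⁴ = 266.9/(0.43·5.67×10⁻⁸·1.906) = 5.743×10⁹ K⁴.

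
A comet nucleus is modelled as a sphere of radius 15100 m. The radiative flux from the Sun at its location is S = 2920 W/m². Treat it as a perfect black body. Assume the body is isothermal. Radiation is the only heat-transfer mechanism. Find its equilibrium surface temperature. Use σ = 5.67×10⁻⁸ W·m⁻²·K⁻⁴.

T ≈ 337 K

At equilibrium, absorbed power = emitted power.
Absorbing cross-section = πr² = 7.163×10⁸ m²; emitting surface = 4πr² = 2.865×10⁹ m² (ratio 4).
S·A_cross = εσ·A_surf·T⁴  ⇒  T⁴ = S/(4σ).
T⁴ = 1.00·2920/(4·5.67×10⁻⁸) = 1.287×10¹⁰ K⁴.
T = (1.287×10¹⁰)^(1/4).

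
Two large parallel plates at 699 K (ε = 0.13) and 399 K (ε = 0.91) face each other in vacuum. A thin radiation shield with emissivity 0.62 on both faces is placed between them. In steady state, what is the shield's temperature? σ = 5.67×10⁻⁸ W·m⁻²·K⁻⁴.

T_s ≈ 499 K

In steady state the net flux on the hot side equals that on the cold side.
σ(T₁⁴−T_s⁴)/D₁ = σ(T_s⁴−T₂⁴)/D₂, with D₁ = 1/ε₁+1/ε_s−1 = 8.305, D₂ = 1/ε_s+1/ε₂−1 = 1.712.
Solve for T_s⁴: T_s⁴ = (D₂·T₁⁴ + D₁·T₂⁴)/(D₁+D₂) = 6.181×10¹⁰ K⁴.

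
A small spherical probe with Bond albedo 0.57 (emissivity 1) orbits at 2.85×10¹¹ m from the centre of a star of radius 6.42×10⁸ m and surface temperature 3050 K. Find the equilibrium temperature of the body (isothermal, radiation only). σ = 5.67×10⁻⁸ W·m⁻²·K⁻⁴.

The star's surface emits σT_*⁴; at distance d the flux is S = σT_*⁴(R_*/d)².
S = 5.67×10⁻⁸·(3050)⁴·(6.42×10⁸/2.85×10¹¹)² = 24.90 W/m².
For an isothermal sphere T⁴ = (1−a)S/(4σ) = 4.721×10⁷ K⁴.

T ≈ 82.9 K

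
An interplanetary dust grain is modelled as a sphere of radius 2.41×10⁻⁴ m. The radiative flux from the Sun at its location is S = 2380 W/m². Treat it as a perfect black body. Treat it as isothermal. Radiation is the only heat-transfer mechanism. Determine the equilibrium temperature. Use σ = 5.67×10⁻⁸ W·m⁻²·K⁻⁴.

At equilibrium, absorbed power = emitted power.
Absorbing cross-section = πr² = 1.825×10⁻⁷ m²; emitting surface = 4πr² = 7.299×10⁻⁷ m² (ratio 4).
S·A_cross = εσ·A_surf·T⁴  ⇒  T⁴ = S/(4σ).
T⁴ = 1.00·2380/(4·5.67×10⁻⁸) = 1.049×10¹⁰ K⁴.
T = (1.049×10¹⁰)^(1/4).

T ≈ 320 K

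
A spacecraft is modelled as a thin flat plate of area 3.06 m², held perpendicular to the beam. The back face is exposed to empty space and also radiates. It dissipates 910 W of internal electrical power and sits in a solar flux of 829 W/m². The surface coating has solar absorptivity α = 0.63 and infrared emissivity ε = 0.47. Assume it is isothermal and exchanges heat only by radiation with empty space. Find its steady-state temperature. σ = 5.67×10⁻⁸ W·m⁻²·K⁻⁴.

At steady state, absorbed solar power + internal power = radiated power.
Absorbed: α·S·A_cross = 0.63·829·3.060 = 1598 W (cross-section A).
Total input = 1598 + 910 = 2508 W.
Radiated: εσ·A_surf·T⁴ with A_surf = 2A = 6.120 m².
T⁴ = 2508/(0.47·5.67×10⁻⁸·6.120) = 1.538×10¹⁰ K⁴.

T ≈ 352 K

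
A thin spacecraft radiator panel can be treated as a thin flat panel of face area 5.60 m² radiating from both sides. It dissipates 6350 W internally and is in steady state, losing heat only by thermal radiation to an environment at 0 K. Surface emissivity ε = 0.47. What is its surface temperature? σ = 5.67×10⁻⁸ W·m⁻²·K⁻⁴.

Steady state: internal power = radiated power, P = εσA T⁴.
Radiating area A = 2·5.60 = 11.20 m².
T⁴ = P/(εσA) = 6350/(0.47·5.67×10⁻⁸·11.20) = 2.128×10¹⁰ K⁴.
T = (2.128×10¹⁰)^(1/4).

T ≈ 382 K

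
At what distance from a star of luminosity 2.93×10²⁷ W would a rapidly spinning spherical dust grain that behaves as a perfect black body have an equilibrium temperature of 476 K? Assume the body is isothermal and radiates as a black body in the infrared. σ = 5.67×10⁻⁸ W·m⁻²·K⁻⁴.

For an isothermal black-emitting sphere, (1−a)S·πr² = σ·4πr²·T⁴ ⇒ S = 4σT⁴/(1−a).
S = 4·5.67×10⁻⁸·(476)⁴/1.00 = 11640 W/m².
Flux falls as S = L/(4πd²), so d = √(L/(4πS)) = √(2.93×10²⁷/(4π·11640)).

d ≈ 1.42×10¹¹ m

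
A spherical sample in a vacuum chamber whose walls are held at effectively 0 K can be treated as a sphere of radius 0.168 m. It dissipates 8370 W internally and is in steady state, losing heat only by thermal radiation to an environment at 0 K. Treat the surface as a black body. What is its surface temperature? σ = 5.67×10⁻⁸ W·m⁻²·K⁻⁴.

T ≈ 803 K

Steady state: internal power = radiated power, P = εσA T⁴.
Radiating area A = 4πr² = 0.3547 m².
T⁴ = P/(εσA) = 8370/(1.0·5.67×10⁻⁸·0.3547) = 4.162×10¹¹ K⁴.
T = (4.162×10¹¹)^(1/4).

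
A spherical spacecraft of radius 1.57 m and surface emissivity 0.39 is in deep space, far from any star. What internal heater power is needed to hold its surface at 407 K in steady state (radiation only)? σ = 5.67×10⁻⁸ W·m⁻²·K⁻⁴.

P = εσ·4πr²·T⁴.
4πr² = 30.97 m²; T⁴ = 2.744×10¹⁰ K⁴.
P = 0.39·5.67×10⁻⁸·30.97·2.744×10¹⁰.

P ≈ 18800 W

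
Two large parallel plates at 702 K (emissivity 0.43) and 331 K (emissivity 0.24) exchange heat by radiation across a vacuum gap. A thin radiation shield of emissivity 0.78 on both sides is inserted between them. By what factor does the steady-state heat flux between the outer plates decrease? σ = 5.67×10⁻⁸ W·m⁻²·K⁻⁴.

Without shield: q₀ = σΔ(T⁴)/(1/ε₁+1/ε₂−1) with denominator 5.492.
With shield the two gaps are in series; the resistances add: (1/ε₁+1/ε_s−1)+(1/ε_s+1/ε₂−1) = 2.608+4.449 = 7.056.
Heat-flux ratio q₀/q = 7.056/5.492.

factor ≈ 1.28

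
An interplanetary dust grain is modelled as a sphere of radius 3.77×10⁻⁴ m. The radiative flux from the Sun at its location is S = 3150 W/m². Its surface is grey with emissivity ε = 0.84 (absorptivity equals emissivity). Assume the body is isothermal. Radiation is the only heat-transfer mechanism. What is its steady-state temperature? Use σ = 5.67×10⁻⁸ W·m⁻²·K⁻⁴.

At equilibrium, absorbed power = emitted power.
Absorbing cross-section = πr² = 4.465×10⁻⁷ m²; emitting surface = 4πr² = 1.786×10⁻⁶ m² (ratio 4).
εS·A_cross = εσ·A_surf·T⁴  ⇒  T⁴ = S/(4σ)   (ε cancels).
T⁴ = 3150/(4·5.67×10⁻⁸) = 1.389×10¹⁰ K⁴.
T = (1.389×10¹⁰)^(1/4).

T ≈ 343 K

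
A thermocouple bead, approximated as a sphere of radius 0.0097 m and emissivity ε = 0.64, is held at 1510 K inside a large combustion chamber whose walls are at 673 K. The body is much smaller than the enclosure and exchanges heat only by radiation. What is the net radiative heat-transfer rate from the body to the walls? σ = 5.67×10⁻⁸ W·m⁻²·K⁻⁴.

P_net ≈ 214 W

For a small grey body in a large enclosure: P_net = εσA(T_body⁴ − T_wall⁴).
A = 4πr² = 0.001182 m²; T_body⁴ − T_wall⁴ = 5.199×10¹² − 2.051×10¹¹ = 4.994×10¹² K⁴.
|P_net| = 0.64·5.67×10⁻⁸·0.001182·4.994×10¹².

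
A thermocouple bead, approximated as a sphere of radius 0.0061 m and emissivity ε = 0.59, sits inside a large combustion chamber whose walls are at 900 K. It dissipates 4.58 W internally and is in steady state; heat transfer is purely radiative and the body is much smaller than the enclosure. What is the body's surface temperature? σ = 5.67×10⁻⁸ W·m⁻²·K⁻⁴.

For a small grey body in a large enclosure, net radiated power = εσA(T⁴ − T_w⁴).
Steady state: P = εσA(T⁴ − T_w⁴) with A = 4πr² = 4.676×10⁻⁴ m².
T⁴ = P/(εσA) + T_w⁴ = 4.58/(0.59·5.67×10⁻⁸·4.676×10⁻⁴) + (900)⁴
    = 2.928×10¹¹ + 6.561×10¹¹ = 9.489×10¹¹ K⁴.

T ≈ 987 K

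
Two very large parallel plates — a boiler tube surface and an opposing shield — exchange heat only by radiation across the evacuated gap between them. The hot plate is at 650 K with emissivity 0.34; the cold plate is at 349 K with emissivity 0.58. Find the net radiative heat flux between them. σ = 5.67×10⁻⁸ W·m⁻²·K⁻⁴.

q ≈ 2530 W/m²

For two infinite grey parallel plates, q = σ(T₁⁴ − T₂⁴)/(1/ε₁ + 1/ε₂ − 1).
T₁⁴ − T₂⁴ = 1.785×10¹¹ − 1.484×10¹⁰ = 1.637×10¹¹ K⁴.
1/ε₁ + 1/ε₂ − 1 = 2.941 + 1.724 − 1 = 3.665.
q = 5.67×10⁻⁸ × 1.637×10¹¹ / 3.665.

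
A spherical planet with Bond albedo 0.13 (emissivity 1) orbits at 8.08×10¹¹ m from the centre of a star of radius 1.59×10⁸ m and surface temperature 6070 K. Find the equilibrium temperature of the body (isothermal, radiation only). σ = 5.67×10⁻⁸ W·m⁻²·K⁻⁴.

The star's surface emits σT_*⁴; at distance d the flux is S = σT_*⁴(R_*/d)².
S = 5.67×10⁻⁸·(6070)⁴·(1.59×10⁸/8.08×10¹¹)² = 2.981 W/m².
For an isothermal sphere T⁴ = (1−a)S/(4σ) = 1.143×10⁷ K⁴.

T ≈ 58.1 K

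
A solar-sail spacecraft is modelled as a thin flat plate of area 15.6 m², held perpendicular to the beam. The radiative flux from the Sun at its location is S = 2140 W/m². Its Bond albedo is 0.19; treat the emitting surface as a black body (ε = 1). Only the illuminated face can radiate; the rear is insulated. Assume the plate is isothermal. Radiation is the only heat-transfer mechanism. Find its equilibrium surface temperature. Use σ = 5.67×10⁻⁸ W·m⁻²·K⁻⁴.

At equilibrium, absorbed power = emitted power.
Absorbing cross-section = A = 15.60 m²; emitting surface = A = 15.60 m² (ratio 1).
(1−a)S·A_cross = εσ·A_surf·T⁴  ⇒  T⁴ = (1−a)S/(1σ).
T⁴ = 0.810·2140/(1·5.67×10⁻⁸) = 3.057×10¹⁰ K⁴.
T = (3.057×10¹⁰)^(1/4).

T ≈ 418 K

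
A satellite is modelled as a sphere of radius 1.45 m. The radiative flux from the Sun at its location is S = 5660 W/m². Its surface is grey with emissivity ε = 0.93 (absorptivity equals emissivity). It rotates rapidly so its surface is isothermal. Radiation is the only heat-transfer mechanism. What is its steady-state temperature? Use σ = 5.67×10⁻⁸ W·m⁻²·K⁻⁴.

At equilibrium, absorbed power = emitted power.
Absorbing cross-section = πr² = 6.605 m²; emitting surface = 4πr² = 26.42 m² (ratio 4).
εS·A_cross = εσ·A_surf·T⁴  ⇒  T⁴ = S/(4σ)   (ε cancels).
T⁴ = 5660/(4·5.67×10⁻⁸) = 2.496×10¹⁰ K⁴.
T = (2.496×10¹⁰)^(1/4).

T ≈ 397 K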